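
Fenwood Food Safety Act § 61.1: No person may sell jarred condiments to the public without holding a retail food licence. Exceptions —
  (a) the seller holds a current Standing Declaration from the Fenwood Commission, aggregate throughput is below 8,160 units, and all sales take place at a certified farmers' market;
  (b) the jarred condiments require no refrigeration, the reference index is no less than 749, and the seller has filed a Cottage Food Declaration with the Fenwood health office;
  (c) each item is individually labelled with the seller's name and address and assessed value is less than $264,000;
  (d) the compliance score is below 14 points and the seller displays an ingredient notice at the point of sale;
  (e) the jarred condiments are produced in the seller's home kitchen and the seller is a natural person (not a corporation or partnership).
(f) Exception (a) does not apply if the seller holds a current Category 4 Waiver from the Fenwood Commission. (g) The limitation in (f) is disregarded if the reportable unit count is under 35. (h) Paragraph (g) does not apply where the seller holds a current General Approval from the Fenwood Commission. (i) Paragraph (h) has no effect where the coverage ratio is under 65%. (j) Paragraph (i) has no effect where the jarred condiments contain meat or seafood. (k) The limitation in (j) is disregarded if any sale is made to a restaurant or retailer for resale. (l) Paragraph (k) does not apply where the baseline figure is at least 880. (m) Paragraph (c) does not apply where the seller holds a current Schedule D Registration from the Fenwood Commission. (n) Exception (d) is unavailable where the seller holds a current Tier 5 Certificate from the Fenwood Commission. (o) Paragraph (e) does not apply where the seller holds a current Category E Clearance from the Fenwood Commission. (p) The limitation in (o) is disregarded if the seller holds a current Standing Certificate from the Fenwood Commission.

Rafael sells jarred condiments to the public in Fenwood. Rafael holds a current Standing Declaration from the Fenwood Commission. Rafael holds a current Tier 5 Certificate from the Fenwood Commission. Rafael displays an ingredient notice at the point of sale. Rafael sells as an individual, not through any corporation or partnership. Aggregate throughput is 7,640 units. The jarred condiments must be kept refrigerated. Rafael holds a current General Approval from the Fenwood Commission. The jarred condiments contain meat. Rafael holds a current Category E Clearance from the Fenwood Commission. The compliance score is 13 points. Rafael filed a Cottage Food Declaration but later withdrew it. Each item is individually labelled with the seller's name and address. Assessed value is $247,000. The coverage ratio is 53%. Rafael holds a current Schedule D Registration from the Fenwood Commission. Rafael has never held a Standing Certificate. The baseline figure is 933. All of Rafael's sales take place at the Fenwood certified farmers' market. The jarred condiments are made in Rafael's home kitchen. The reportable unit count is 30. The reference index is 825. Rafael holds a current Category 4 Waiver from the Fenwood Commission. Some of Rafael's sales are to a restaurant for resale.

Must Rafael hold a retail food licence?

Exception (a)'s conditions are all satisfied: a current Standing Declaration is held; aggregate throughput is 7,640 units, below the 8,160 units limit; all sales are at a certified farmers' market. But applying paragraphs (f)–(l): (f) operates against (a): a current Category 4 Waiver is held. (g) is triggered (the reportable unit count is 30, under the 35 limit), but is overridden by (h): (h) is triggered — a current General Approval is held. (i) would limit (h) — the coverage ratio is 53%, under the 65% limit — but (j) sets (i) aside: (j) operates — the jarred condiments contain meat. (k) is triggered (some sales are to a restaurant for resale), but yields to (l): (l) operates — the baseline figure is 933, meeting the 880 threshold. So (a) is unavailable.
Exception (b) does not apply: the jarred condiments require refrigeration.
All of (c)'s requirements are met (items are individually labelled; assessed value is $247,000, less than the $264,000 limit). But: (m) operates — a current Schedule D Registration is held. So (c) is unavailable.
Exception (d)'s conditions are all satisfied: the compliance score is 13 points, below the 14 points limit; an ingredient notice is displayed. Turning to paragraph (n): (n) operates — a current Tier 5 Certificate is held. Exception (d) does not apply.
Exception (e): the jarred condiments are home-kitchen produced; the seller is a natural person — every condition holds. But: (o) is engaged — a current Category E Clearance is held. (p) is inapplicable (no current Standing Certificate is held), so (o) stands. (e) is therefore removed.
Every exception is unavailable, so the rule governs.

Yes — Rafael must hold a retail food licence.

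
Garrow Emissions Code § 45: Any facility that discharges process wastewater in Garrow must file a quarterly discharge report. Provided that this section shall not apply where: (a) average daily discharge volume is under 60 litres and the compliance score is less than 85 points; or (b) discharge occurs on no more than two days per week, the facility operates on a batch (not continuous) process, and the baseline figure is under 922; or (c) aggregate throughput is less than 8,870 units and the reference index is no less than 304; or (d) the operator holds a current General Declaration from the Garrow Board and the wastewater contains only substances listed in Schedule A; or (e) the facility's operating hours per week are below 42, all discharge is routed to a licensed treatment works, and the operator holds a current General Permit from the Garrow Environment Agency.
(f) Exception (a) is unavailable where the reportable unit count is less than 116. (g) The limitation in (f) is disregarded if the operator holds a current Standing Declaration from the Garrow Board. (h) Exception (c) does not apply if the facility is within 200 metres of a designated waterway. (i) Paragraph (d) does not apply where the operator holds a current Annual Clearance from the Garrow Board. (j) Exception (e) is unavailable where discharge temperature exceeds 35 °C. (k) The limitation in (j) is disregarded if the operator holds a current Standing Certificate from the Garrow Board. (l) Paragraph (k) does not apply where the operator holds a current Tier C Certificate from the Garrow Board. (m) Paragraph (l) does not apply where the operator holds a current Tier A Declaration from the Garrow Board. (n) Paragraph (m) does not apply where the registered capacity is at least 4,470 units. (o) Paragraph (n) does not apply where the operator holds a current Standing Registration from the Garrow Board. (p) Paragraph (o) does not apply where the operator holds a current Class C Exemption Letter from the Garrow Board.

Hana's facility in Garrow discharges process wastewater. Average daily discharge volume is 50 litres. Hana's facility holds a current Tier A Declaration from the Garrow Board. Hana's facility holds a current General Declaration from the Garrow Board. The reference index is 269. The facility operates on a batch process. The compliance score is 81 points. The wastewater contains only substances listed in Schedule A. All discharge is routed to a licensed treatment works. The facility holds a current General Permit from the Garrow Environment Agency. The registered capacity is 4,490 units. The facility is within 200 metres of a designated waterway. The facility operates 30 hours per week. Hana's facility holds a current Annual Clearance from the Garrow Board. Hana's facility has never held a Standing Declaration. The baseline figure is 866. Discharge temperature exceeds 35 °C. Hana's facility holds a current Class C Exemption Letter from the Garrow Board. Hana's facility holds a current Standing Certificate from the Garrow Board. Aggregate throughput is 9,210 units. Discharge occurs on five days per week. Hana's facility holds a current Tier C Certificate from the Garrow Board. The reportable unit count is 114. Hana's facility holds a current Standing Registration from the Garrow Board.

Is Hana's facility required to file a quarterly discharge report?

Yes — Hana's facility must file a quarterly discharge report.

Exception (a)'s conditions are all satisfied: average daily discharge volume is 50 litres, under the 60 litres limit; the compliance score is 81 points, less than the 85 points limit. Turning to paragraphs (f)–(g): (f) applies — the reportable unit count is 114, less than the 116 limit. (g), which would lift (f), does not operate here — there is no Standing Declaration in force. Exception (a) does not apply.
Exception (b) requires that discharge occurs on no more than two days per week; but discharge occurs on five days per week, so (b) is unavailable.
Exception (c) fails — aggregate throughput is 9,210 units, not less than 8,870 units.
All of (d)'s requirements are met (a current General Declaration is held; the wastewater is Schedule-A-only). However, paragraph (i) must be considered: (i) operates against (d): a current Annual Clearance is held. Exception (d) does not apply.
Exception (e): the facility's operating hours per week are 30, below the 42 limit; discharge is routed to a licensed treatment works; a current General Permit is held — every condition holds. However, paragraphs (j)–(p) must be considered: (j) is engaged — discharge temperature exceeds 35 °C. (k) operates (a current Standing Certificate is held), but is overridden by (l): (l) operates against (k): a current Tier C Certificate is held. (m) is triggered (a current Tier A Declaration is held), but is set aside by (n): (n) is triggered — the registered capacity is 4,490 units, meeting the 4,470 units threshold. (o) is triggered (a current Standing Registration is held), but is set aside by (p): (p) is triggered — a current Class C Exemption Letter is held. (e) is therefore removed.
No exception is made out. Hana's facility falls within the general rule.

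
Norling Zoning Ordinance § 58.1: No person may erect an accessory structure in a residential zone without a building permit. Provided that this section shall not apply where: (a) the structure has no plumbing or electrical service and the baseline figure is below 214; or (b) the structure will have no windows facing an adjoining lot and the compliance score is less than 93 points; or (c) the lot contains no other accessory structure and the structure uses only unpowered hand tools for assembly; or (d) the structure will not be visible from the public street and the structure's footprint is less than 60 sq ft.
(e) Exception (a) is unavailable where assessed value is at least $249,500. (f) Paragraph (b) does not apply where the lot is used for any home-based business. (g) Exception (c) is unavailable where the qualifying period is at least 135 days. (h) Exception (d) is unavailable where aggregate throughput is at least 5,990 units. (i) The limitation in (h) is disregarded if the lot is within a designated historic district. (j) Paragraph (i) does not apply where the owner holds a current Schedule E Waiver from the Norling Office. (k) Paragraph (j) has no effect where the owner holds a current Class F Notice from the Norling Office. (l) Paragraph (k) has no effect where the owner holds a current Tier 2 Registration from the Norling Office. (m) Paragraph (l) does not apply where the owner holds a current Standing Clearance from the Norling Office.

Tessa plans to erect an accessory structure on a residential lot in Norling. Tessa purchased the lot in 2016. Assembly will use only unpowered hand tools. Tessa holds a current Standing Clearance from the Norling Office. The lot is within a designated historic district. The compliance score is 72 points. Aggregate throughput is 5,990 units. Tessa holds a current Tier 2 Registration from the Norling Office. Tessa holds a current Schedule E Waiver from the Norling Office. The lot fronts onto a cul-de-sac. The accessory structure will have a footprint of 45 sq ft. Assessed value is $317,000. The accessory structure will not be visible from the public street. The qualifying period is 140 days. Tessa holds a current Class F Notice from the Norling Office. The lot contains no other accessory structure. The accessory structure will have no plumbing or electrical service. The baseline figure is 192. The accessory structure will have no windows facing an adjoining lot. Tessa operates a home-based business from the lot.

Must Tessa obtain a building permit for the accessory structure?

Exception (a): there is no plumbing or electrical service; the baseline figure is 192, below the 214 limit — every condition holds. However, paragraph (e) must be considered: (e) is triggered — assessed value is $317,000, meeting the $249,500 threshold. Exception (a) does not apply.
Exception (b) is satisfied on its face — no windows face an adjoining lot; the compliance score is 72 points, less than the 93 points limit. But: (f) operates against (b): a home-based business operates on the lot. Exception (b) does not apply.
Exception (c) is satisfied on its face — the lot has no other accessory structure; assembly uses only hand tools. But: (g) operates against (c): the qualifying period is 140 days, meeting the 135 days threshold. Exception (c) does not apply.
Exception (d) is satisfied on its face — the structure will not be visible from the street; the structure's footprint is 45 sq ft, less than the 60 sq ft limit. As to paragraphs (h)–(m): (h) operates (aggregate throughput is 5,990 units, meeting the 5,990 units threshold), but is displaced by (i): (i) operates against (h): the lot is in a historic district. (j) is triggered (a current Schedule E Waiver is held), but is overridden by (k): (k) operates against (j): a current Class F Notice is held. (l) would limit (k) — a current Tier 2 Registration is held — but (m) sets (l) aside: (m) operates against (l): a current Standing Clearance is held. Exception (d) stands.

No — exception (d) applies; Tessa does not need a building permit.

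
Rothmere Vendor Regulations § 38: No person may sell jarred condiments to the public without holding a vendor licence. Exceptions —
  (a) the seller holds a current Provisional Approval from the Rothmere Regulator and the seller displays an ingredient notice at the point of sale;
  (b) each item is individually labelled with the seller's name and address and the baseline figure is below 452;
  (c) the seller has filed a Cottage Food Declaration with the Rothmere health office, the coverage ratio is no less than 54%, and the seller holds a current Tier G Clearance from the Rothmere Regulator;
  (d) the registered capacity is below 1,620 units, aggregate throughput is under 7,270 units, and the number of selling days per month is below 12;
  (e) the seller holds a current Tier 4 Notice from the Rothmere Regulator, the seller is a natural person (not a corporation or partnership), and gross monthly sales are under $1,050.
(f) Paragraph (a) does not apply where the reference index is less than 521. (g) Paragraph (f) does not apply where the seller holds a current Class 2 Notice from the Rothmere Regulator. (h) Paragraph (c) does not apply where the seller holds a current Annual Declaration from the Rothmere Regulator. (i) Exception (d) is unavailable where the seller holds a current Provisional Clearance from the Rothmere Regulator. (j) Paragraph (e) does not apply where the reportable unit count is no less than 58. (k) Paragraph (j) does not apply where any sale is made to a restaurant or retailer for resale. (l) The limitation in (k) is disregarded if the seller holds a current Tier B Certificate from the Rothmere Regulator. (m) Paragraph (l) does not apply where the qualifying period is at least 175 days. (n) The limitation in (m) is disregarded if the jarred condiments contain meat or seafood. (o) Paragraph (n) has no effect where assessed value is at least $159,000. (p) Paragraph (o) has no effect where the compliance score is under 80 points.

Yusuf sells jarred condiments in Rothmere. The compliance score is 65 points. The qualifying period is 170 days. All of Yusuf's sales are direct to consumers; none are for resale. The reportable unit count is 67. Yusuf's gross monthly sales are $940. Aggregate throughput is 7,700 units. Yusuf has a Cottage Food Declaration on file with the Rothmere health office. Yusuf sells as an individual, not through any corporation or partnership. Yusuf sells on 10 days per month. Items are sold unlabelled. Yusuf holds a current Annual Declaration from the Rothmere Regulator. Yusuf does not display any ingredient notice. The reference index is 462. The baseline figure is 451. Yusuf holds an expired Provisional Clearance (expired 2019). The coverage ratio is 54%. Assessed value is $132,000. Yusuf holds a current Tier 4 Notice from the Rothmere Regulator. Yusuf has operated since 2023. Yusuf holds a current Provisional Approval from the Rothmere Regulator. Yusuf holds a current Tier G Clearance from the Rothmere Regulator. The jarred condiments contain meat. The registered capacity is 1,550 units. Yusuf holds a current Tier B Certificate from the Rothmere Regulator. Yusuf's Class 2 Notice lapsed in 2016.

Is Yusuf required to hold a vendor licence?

Yes — Yusuf must hold a vendor licence.

Exception (a) requires that the seller displays an ingredient notice at the point of sale; but no ingredient notice is displayed, so (a) is unavailable.
Exception (b) does not apply: items are sold unlabelled.
Exception (c) is satisfied on its face — a Cottage Food Declaration is on file; the coverage ratio is 54%, meeting the 54% threshold; a current Tier G Clearance is held. However, paragraph (h) must be considered: (h) operates — a current Annual Declaration is held. Exception (c) does not apply.
Exception (d) does not apply: aggregate throughput is 7,700 units, not under 7,270 units.
Exception (e)'s conditions are all satisfied: a current Tier 4 Notice is held; the seller is a natural person; gross monthly sales are $940, under the $1,050 limit. Turning to paragraphs (j)–(p): (j) operates against (e): the reportable unit count is 67, meeting the 58 threshold. (k), which would lift (j), is not triggered — no sales are for resale. Exception (e) does not apply.
None of the exceptions is available; § 38 applies in full.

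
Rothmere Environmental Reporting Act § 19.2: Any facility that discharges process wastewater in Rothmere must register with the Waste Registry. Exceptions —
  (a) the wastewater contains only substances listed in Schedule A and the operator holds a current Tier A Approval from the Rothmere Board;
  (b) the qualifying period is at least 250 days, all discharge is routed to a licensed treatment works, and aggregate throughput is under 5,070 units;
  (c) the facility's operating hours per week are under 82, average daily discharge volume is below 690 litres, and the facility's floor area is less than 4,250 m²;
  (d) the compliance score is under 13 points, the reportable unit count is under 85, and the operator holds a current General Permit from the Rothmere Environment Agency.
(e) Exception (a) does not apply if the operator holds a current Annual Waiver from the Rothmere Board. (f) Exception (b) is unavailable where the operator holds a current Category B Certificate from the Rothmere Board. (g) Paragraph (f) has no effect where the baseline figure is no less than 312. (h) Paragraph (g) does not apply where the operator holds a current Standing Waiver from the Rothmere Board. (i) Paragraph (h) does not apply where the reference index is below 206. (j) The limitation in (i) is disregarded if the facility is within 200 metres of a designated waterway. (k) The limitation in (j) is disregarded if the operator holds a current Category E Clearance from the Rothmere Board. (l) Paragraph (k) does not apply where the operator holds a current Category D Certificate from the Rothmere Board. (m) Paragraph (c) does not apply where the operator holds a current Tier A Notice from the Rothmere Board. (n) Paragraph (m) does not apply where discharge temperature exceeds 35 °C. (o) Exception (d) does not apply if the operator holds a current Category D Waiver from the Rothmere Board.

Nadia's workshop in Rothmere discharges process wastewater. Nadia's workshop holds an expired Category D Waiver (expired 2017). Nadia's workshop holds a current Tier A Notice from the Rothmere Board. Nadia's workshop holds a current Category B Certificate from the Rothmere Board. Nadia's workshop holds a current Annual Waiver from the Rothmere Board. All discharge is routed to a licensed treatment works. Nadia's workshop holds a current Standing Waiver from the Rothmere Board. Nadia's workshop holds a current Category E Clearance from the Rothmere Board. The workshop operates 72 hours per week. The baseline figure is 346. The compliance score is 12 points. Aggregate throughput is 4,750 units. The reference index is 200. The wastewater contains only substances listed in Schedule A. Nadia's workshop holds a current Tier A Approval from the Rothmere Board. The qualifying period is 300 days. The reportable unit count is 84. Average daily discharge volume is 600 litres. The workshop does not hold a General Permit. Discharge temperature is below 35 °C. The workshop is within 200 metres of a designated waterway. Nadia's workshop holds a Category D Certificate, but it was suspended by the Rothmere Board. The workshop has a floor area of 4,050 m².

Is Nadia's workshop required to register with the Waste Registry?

No — exception (b) applies; Nadia's workshop is not required to register with the Waste Registry.

All of (a)'s requirements are met (the wastewater is Schedule-A-only; a current Tier A Approval is held). However, paragraph (e) must be considered: (e) is engaged — a current Annual Waiver is held. Exception (a) does not apply.
Exception (b)'s conditions are all satisfied: the qualifying period is 300 days, meeting the 250 days threshold; discharge is routed to a licensed treatment works; aggregate throughput is 4,750 units, under the 5,070 units limit. Considering the limiting provisions: (f) is engaged (a current Category B Certificate is held), but is displaced by (g): (g) is triggered — the baseline figure is 346, meeting the 312 threshold. (h) applies (a current Standing Waiver is held), but yields to (i): (i) is triggered — the reference index is 200, below the 206 limit. (j) operates (the workshop is within 200 m of a designated waterway), but is itself disapplied by (k): (k) is engaged — a current Category E Clearance is held. (l), which would lift (k), is inapplicable — the Category D Certificate is not current. So (b) applies.
All of (c)'s requirements are met (the facility's operating hours per week are 72, under the 82 limit; average daily discharge volume is 600 litres, below the 690 litres limit; the facility's floor area is 4,050 m², less than the 4,250 m² limit). But applying paragraphs (m)–(n): (m) operates against (c): a current Tier A Notice is held. (n), which would lift (m), is not engaged — discharge temperature is below 35 °C. So (c) is unavailable.
Exception (d) requires that the operator holds a current General Permit from the Rothmere Environment Agency; but no General Permit is held, so (d) is unavailable.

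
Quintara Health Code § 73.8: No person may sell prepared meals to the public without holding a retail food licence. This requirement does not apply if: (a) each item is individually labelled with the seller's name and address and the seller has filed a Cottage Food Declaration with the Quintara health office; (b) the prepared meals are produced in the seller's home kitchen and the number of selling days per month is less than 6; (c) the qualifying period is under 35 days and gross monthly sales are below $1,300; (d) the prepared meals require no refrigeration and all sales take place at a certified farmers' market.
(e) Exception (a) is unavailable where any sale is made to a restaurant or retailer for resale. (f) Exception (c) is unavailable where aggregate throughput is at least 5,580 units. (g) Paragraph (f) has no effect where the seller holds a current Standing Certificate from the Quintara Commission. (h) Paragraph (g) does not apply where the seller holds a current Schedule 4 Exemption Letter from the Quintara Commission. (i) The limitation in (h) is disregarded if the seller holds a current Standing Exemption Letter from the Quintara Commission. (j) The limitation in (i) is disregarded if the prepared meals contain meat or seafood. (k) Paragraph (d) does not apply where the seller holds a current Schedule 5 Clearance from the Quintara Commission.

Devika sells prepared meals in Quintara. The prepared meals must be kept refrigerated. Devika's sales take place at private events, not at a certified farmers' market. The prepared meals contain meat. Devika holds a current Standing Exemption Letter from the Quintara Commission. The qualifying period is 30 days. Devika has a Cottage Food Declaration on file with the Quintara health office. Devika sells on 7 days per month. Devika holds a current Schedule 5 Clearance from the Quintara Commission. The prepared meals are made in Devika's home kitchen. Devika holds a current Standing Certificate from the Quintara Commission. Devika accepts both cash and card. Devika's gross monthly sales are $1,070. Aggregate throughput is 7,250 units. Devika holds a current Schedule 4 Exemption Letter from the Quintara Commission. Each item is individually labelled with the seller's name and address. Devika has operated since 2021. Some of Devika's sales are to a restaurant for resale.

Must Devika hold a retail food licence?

Yes — Devika must hold a retail food licence.

Exception (a)'s conditions are all satisfied: items are individually labelled; a Cottage Food Declaration is on file. Turning to paragraph (e): (e) operates against (a): some sales are to a restaurant for resale. (a) is therefore removed.
Exception (b) requires that the number of selling days per month is less than 6; but the number of selling days per month is 7, not less than 6, so (b) is unavailable.
All of (c)'s requirements are met (the qualifying period is 30 days, under the 35 days limit; gross monthly sales are $1,070, below the $1,300 limit). But: (f) operates against (c): aggregate throughput is 7,250 units, meeting the 5,580 units threshold. (g) operates (a current Standing Certificate is held), but is displaced by (h): (h) operates against (g): a current Schedule 4 Exemption Letter is held. (i) is engaged (a current Standing Exemption Letter is held), but is displaced by (j): (j) is engaged — the prepared meals contain meat. Exception (c) does not apply.
Exception (d) fails — the prepared meals require refrigeration.
No exception displaces § 73.8.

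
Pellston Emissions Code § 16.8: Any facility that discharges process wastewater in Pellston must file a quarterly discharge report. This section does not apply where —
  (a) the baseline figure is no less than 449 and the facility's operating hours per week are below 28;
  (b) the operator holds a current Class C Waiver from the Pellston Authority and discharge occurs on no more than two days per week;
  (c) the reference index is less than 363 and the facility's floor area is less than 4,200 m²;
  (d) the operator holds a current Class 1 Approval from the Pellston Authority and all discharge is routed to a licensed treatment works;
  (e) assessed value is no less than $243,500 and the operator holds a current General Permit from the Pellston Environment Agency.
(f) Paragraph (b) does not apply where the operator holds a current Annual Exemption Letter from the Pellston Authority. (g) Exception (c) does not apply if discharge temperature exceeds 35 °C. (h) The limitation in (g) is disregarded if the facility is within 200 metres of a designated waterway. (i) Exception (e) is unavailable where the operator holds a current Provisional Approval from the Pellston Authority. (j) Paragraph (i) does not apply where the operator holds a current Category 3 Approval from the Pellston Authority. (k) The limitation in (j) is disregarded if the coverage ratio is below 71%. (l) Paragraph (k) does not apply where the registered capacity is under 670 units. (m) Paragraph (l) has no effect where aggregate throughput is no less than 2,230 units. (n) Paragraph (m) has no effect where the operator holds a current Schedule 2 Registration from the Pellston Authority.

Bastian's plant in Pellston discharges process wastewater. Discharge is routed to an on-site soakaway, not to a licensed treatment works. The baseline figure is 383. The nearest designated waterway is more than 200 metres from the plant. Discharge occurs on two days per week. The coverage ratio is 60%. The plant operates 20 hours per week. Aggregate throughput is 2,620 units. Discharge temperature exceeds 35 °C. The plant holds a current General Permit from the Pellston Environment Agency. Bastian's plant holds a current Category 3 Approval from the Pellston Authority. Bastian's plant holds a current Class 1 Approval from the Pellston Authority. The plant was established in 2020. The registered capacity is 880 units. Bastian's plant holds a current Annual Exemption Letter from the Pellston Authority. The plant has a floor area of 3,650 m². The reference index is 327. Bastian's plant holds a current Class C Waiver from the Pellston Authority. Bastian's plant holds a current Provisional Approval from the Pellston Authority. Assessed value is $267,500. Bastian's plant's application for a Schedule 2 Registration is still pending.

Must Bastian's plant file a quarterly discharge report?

Yes — Bastian's plant must file a quarterly discharge report.

Exception (a) requires that the baseline figure is no less than 449; but the baseline figure is 383, short of 449, so (a) is unavailable.
Exception (b): a current Class C Waiver is held; discharge occurs on no more than two days per week — every condition holds. But applying paragraph (f): (f) operates against (b): a current Annual Exemption Letter is held. Exception (b) does not apply.
All of (c)'s requirements are met (the reference index is 327, less than the 363 limit; the facility's floor area is 3,650 m², less than the 4,200 m² limit). Turning to paragraphs (g)–(h): (g) operates against (c): discharge temperature exceeds 35 °C. (h) is not engaged (the plant is more than 200 m from any designated waterway), so (g) stands. Exception (c) does not apply.
Exception (d) requires that all discharge is routed to a licensed treatment works; but discharge is not routed to a licensed treatment works, so (d) is unavailable.
All of (e)'s requirements are met (assessed value is $267,500, meeting the $243,500 threshold; a current General Permit is held). However, paragraphs (i)–(n) must be considered: (i) operates — a current Provisional Approval is held. (j) would limit (i) — a current Category 3 Approval is held — but (k) sets (j) aside: (k) operates against (j): the coverage ratio is 60%, below the 71% limit. (l) is inapplicable (the registered capacity is 880 units, not under 670 units), so (k) stands. Exception (e) does not apply.
No exception is made out. Bastian's plant falls within the general rule.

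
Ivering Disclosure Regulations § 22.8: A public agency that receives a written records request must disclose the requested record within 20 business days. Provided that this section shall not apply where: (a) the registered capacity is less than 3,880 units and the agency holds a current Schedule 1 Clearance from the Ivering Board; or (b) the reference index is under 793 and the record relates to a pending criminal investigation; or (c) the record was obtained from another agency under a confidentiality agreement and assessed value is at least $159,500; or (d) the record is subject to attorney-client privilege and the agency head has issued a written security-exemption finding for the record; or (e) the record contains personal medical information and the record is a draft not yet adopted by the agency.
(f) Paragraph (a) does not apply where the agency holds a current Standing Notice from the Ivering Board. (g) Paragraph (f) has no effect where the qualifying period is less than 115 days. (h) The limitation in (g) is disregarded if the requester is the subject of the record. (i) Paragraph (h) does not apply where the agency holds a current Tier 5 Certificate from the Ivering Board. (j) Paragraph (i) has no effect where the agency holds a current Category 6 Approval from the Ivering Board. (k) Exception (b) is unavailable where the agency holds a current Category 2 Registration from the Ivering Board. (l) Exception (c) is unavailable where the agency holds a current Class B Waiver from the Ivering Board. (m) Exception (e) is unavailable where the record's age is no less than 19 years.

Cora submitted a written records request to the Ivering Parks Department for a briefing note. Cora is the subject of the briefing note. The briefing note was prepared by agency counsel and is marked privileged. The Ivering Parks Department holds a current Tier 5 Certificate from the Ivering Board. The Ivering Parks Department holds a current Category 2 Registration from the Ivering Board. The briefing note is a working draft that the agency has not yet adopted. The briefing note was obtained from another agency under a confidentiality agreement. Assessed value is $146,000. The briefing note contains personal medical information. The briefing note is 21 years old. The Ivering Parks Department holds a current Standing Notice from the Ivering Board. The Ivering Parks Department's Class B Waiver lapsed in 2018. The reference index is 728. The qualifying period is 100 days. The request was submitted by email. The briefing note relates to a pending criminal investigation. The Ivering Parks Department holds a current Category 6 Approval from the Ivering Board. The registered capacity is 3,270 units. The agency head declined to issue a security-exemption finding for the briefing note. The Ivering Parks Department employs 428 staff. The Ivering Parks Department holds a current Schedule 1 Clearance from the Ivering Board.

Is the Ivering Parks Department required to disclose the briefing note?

Exception (a) is satisfied on its face — the registered capacity is 3,270 units, less than the 3,880 units limit; a current Schedule 1 Clearance is held. However, paragraphs (f)–(j) must be considered: (f) is engaged — a current Standing Notice is held. (g) is triggered (the qualifying period is 100 days, less than the 115 days limit), but is itself disapplied by (h): (h) operates against (g): Cora is the subject of the briefing note. (i) would limit (h) — a current Tier 5 Certificate is held — but (j) sets (i) aside: (j) is engaged — a current Category 6 Approval is held. So (a) is unavailable.
Exception (b) is satisfied on its face — the reference index is 728, under the 793 limit; the briefing note relates to a pending investigation. However, paragraph (k) must be considered: (k) operates against (b): a current Category 2 Registration is held. So (b) is unavailable.
Exception (c) does not apply: assessed value is $146,000, short of $159,500.
Exception (d) fails — the agency head declined to issue a security-exemption finding.
Exception (e): the briefing note contains personal medical information; the briefing note is an unadopted draft — every condition holds. But applying paragraph (m): (m) is engaged — the record's age is 21 years, meeting the 19 years threshold. So (e) is unavailable.
No exception displaces § 22.8.

Yes — the Ivering Parks Department must disclose the briefing note.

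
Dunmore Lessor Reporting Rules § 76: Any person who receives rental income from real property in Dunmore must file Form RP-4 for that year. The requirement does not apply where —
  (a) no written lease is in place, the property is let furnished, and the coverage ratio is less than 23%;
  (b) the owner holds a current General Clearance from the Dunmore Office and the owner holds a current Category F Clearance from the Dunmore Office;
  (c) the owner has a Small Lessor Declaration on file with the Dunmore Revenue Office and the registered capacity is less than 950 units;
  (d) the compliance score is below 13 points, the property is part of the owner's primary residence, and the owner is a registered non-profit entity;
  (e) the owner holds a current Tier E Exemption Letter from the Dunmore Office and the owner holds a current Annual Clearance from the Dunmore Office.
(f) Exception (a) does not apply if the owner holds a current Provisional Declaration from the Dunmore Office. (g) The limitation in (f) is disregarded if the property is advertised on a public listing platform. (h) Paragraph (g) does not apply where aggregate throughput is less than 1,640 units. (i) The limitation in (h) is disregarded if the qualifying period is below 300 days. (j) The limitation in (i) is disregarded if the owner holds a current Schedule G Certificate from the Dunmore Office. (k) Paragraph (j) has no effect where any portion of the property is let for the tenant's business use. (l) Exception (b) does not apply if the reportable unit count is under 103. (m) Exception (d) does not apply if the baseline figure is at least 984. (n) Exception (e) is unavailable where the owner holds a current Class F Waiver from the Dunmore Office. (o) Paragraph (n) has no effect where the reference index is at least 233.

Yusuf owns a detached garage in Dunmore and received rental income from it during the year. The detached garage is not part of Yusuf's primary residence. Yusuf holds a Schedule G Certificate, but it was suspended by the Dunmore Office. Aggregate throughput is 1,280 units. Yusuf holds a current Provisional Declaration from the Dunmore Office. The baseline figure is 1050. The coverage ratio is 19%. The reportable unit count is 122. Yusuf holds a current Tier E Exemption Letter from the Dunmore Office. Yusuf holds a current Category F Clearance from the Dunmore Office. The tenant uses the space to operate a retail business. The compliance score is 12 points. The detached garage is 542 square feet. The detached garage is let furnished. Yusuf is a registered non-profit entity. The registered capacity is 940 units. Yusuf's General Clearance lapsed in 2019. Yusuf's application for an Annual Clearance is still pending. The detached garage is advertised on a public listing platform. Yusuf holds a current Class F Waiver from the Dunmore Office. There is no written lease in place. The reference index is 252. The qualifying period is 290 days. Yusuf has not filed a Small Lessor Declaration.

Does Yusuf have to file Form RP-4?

No — exception (a) applies; Yusuf is not required to file Form RP-4.

All of (a)'s requirements are met (there is no written lease; the property is let furnished; the coverage ratio is 19%, less than the 23% limit). Under paragraphs (f)–(k): (f) would limit (a) — a current Provisional Declaration is held — but (g) sets (f) aside: (g) operates against (f): the property is publicly advertised. (h) would limit (g) — aggregate throughput is 1,280 units, less than the 1,640 units limit — but (i) sets (h) aside: (i) applies — the qualifying period is 290 days, below the 300 days limit. (j) is not triggered (the Schedule G Certificate is not current), so (i) stands. (a) remains available.
Exception (b) fails — there is no General Clearance in force.
Exception (c) fails — no Small Lessor Declaration is on file.
Exception (d) fails — the detached garage is not part of the primary residence.
Exception (e) does not apply: no current Annual Clearance is held.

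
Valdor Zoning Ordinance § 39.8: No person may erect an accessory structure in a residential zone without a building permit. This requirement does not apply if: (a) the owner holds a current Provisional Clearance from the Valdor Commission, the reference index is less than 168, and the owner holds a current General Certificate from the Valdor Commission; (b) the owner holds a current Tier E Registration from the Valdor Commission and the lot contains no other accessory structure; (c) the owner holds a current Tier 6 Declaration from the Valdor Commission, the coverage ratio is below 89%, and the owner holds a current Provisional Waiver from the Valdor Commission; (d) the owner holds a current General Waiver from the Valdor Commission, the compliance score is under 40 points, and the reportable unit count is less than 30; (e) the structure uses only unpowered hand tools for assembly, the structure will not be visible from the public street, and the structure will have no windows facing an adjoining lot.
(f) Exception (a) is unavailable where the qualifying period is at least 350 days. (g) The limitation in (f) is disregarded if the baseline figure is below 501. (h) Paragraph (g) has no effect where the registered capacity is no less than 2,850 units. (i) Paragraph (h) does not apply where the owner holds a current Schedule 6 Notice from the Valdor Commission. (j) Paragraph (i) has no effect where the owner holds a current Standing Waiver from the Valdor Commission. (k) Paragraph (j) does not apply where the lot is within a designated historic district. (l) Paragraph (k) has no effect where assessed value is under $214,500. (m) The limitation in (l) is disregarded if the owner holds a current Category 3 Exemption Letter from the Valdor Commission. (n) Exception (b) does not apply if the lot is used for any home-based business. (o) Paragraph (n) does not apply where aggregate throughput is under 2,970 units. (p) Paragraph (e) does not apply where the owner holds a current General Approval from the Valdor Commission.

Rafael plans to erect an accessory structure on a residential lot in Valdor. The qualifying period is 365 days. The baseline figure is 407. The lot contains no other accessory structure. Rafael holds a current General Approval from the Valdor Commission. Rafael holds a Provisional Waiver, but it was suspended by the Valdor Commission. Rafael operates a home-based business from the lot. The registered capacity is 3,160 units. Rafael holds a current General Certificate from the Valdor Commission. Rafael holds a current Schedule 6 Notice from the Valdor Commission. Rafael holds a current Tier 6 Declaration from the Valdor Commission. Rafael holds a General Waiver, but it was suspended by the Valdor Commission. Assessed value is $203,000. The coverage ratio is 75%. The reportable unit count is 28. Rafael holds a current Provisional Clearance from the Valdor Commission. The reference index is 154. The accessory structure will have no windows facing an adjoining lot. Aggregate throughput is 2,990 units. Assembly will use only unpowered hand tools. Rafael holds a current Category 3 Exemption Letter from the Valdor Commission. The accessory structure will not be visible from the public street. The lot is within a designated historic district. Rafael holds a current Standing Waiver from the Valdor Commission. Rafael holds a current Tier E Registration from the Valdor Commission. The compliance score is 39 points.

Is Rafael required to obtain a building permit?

Exception (a): a current Provisional Clearance is held; the reference index is 154, less than the 168 limit; a current General Certificate is held — every condition holds. As to paragraphs (f)–(m): (f) would limit (a) — the qualifying period is 365 days, meeting the 350 days threshold — but (g) sets (f) aside: (g) operates against (f): the baseline figure is 407, below the 501 limit. (h) would limit (g) — the registered capacity is 3,160 units, meeting the 2,850 units threshold — but (i) sets (h) aside: (i) applies — a current Schedule 6 Notice is held. (j) would limit (i) — a current Standing Waiver is held — but (k) sets (j) aside: (k) is engaged — the lot is in a historic district. (l) would limit (k) — assessed value is $203,000, under the $214,500 limit — but (m) sets (l) aside: (m) operates against (l): a current Category 3 Exemption Letter is held. So (a) applies.
All of (b)'s requirements are met (a current Tier E Registration is held; the lot has no other accessory structure). But applying paragraphs (n)–(o): (n) operates — a home-based business operates on the lot. (o) is inapplicable (aggregate throughput is 2,990 units, not under 2,970 units), so (n) stands. So (b) is unavailable.
Exception (c) does not apply: no current Provisional Waiver is held.
Exception (d) does not apply: no current General Waiver is held.
Exception (e) is satisfied on its face — assembly uses only hand tools; the structure will not be visible from the street; no windows face an adjoining lot. But applying paragraph (p): (p) operates against (e): a current General Approval is held. So (e) is unavailable.

No — exception (a) applies; Rafael does not need a building permit.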